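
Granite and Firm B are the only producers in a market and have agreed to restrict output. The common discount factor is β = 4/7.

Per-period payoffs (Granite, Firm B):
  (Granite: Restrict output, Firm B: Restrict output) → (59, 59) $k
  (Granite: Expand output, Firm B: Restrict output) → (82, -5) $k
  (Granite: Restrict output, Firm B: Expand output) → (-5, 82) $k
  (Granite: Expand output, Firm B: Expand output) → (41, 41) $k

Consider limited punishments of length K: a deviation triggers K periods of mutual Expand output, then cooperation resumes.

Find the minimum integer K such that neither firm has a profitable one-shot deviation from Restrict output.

6

No profitable deviation requires (59−41)(β+…+β^K) ≥ 82−59, i.e. β+…+β^K ≥ 23/18 ≈ 1.2778.
With β = 4/7, the partial sums are K=1: 0.5714, K=2: 0.8980, K=3: 1.0845, K=4: 1.1912, K=5: 1.2521, K=6: 1.2869.
K = 6 is the first length at which the sum reaches 1.2778.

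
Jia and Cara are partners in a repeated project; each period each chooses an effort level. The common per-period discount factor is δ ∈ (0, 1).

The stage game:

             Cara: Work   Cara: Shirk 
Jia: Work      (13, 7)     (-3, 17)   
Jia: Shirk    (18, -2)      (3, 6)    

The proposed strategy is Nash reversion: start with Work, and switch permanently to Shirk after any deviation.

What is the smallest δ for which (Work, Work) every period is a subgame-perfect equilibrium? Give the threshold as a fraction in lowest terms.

10/11

Jia: cooperation gives 13 each period; deviation gives 18 once then 3 forever.
  13/(1−δ) ≥ 18 + 3δ/(1−δ) ⇒ δ ≥ 5/15 = 1/3.
Cara: cooperation gives 7 each period; deviation gives 17 once then 6 forever.
  δ ≥ 10/11.
Both must hold, so the binding constraint is Cara's: δ ≥ 10/11.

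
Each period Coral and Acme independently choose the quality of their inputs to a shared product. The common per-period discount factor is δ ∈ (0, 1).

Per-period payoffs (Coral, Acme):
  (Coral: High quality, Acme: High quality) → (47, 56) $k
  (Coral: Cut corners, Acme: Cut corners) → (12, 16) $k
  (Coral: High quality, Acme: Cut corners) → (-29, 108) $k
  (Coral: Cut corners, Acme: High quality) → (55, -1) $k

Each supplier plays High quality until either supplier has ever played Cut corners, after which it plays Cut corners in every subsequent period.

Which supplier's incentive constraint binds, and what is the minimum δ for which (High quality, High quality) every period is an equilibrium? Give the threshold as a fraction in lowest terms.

Acme; δ ≥ 13/23

Coral: cooperation gives 47 each period; deviation gives 55 once then 12 forever.
  47/(1−δ) ≥ 55 + 12δ/(1−δ) ⇒ δ ≥ 8/43.
Acme: cooperation gives 56 each period; deviation gives 108 once then 16 forever.
  δ ≥ 52/92 = 13/23.
Both must hold, so the binding constraint is Acme's: δ ≥ 13/23.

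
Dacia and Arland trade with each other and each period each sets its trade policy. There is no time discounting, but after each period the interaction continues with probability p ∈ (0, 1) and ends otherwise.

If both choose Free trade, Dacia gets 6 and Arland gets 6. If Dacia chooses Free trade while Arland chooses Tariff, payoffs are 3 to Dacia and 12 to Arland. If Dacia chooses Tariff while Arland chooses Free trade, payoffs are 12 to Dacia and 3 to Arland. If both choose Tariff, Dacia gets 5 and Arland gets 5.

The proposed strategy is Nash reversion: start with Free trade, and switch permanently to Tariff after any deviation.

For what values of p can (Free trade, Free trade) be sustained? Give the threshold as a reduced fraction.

6/7

Expected cooperation value is 6 + p·6 + p²·6 + … = 6/(1−p); deviation gives 12 + p·5/(1−p).
6 ≥ 12(1−p) + 5p ⇒ 7p ≥ 6 ⇒ p ≥ 6/7.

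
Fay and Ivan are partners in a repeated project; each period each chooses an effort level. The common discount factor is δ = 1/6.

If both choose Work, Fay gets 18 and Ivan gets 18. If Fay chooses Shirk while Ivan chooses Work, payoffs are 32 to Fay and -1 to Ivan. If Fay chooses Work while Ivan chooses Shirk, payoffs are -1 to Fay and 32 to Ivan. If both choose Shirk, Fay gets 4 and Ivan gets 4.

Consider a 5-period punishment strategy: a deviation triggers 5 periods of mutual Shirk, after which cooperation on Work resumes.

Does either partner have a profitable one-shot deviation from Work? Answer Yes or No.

Yes

A one-shot deviation gives 32 now, then 4 for 5 periods, then back to 18.
Gain from deviating: (32−18) today; loss: (18−4) in each of the next 5 periods.
No-deviation condition: (18−4)(δ+…+δ^5) ≥ 32−18, i.e. δ+…+δ^5 ≥ 1.
At δ = 1/6: δ+…+δ^5 = 0.2000 < 1.0000.
So cooperation is not sustainable.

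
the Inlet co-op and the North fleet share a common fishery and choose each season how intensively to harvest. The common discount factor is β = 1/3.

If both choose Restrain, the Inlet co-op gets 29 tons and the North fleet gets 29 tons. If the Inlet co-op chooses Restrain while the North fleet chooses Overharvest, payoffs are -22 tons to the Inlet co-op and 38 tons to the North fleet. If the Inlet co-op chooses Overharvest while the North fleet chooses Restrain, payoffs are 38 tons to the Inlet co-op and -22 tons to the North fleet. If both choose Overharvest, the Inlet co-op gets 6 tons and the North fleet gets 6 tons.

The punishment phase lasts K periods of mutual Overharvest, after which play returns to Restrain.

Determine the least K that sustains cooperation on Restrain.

2

No profitable deviation requires (29−6)(β+…+β^K) ≥ 38−29, i.e. β+…+β^K ≥ 9/23 ≈ 0.3913.
With β = 1/3, the partial sums are K=1: 0.3333, K=2: 0.4444.
K = 2 is the first length at which the sum reaches 0.3913.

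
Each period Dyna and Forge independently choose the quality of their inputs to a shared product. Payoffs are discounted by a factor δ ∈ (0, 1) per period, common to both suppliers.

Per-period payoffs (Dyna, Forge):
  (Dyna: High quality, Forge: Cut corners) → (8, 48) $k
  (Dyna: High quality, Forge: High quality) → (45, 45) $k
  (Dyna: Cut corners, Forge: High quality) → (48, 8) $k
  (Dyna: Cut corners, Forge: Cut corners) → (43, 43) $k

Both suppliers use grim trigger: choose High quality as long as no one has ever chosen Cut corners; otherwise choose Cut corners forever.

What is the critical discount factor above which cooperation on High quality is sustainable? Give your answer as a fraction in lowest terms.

3/5

One-period gain from deviating is 48 − 45 = 3. The loss is 45 − 43 = 2 in every subsequent period, with present value 2·δ/(1−δ).
Deviation is unprofitable when 2·δ/(1−δ) ≥ 3, i.e. δ/(1−δ) ≥ 3/2.
Equivalently δ ≥ 3/(3+2) = 3/5.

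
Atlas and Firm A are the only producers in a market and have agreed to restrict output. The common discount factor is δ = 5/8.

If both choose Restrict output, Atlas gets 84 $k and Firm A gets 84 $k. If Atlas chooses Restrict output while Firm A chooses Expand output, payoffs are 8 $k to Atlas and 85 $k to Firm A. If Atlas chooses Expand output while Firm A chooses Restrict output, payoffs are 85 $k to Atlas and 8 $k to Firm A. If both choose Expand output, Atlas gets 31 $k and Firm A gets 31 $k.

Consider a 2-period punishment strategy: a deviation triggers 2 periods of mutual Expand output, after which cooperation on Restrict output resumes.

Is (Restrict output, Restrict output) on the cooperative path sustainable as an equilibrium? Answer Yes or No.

Yes

A one-shot deviation gives 85 now, then 31 for 2 periods, then back to 84.
Gain from deviating: (85−84) today; loss: (84−31) in each of the next 2 periods.
No-deviation condition: (84−31)(δ+…+δ^2) ≥ 85−84, i.e. δ+…+δ^2 ≥ 1/53.
At δ = 5/8: δ+…+δ^2 = 1.0156 ≥ 0.0189.
So cooperation is sustainable.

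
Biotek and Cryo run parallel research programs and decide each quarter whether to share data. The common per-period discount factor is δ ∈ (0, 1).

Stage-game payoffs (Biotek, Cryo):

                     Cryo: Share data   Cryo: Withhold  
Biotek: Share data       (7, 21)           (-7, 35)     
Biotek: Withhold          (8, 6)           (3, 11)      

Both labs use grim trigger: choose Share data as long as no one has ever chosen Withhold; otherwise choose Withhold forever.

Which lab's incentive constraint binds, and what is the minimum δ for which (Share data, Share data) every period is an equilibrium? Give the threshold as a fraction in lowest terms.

Biotek's threshold: (8−7)/(8−3) = 1/5.
Cryo's threshold: (35−21)/(35−11) = 7/12.
1/5 < 7/12, so Cryo binds and δ* = 7/12.

Cryo; δ ≥ 7/12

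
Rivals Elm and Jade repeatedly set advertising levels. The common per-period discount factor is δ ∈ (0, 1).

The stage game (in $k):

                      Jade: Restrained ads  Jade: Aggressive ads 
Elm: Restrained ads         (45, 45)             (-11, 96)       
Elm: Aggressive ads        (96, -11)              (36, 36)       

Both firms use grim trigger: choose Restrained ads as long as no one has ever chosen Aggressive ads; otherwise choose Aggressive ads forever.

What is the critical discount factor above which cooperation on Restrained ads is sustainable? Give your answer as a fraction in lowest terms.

Under grim trigger the critical discount factor is (T−C)/(T−P) with T = 96, C = 45, P = 36.
δ* = (96−45)/(96−36) = 51/60 = 17/20.

17/20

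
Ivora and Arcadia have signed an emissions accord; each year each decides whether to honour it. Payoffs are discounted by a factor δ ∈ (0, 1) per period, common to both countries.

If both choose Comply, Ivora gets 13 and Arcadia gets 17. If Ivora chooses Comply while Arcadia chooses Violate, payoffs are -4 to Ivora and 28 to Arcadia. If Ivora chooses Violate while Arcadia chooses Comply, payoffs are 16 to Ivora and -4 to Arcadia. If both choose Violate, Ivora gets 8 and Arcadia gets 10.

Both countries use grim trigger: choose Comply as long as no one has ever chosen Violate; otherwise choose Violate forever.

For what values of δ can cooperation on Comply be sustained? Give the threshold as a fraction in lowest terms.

Ivora: cooperation gives 13 each period; deviation gives 16 once then 8 forever.
  13/(1−δ) ≥ 16 + 8δ/(1−δ) ⇒ δ ≥ 3/8.
Arcadia: cooperation gives 17 each period; deviation gives 28 once then 10 forever.
  δ ≥ 11/18.
Both must hold, so the binding constraint is Arcadia's: δ ≥ 11/18.

11/18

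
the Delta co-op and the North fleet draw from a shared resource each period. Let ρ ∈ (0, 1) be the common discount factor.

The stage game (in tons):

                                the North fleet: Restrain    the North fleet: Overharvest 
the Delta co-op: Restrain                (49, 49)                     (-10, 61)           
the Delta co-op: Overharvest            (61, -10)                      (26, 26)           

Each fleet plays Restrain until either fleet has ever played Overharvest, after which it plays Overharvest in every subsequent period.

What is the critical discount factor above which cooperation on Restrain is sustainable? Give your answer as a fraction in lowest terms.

One-period gain from deviating is 61 − 49 = 12. The loss is 49 − 26 = 23 in every subsequent period, with present value 23·ρ/(1−ρ).
Deviation is unprofitable when 23·ρ/(1−ρ) ≥ 12, i.e. ρ/(1−ρ) ≥ 12/23.
Equivalently ρ ≥ 12/(12+23) = 12/35.

12/35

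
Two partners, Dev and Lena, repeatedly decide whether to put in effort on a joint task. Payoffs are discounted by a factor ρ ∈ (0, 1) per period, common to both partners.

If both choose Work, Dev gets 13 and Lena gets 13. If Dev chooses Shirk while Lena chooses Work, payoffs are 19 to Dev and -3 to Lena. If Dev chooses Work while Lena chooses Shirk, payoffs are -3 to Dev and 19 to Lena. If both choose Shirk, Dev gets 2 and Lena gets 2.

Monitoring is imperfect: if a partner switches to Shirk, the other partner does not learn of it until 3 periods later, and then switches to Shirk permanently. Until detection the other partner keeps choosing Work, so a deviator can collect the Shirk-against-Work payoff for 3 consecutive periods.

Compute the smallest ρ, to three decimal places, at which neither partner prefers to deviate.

0.707

A deviator earns 19 for 3 periods, then 2 forever; cooperating earns 13 forever. Multiplying the IC by (1−ρ):
13 ≥ 19(1−ρ^3) + 2ρ^3, so 17·ρ^3 ≥ 6 and ρ^3 ≥ 6/17.
ρ ≥ (6/17)^(1/3) ≈ 0.707.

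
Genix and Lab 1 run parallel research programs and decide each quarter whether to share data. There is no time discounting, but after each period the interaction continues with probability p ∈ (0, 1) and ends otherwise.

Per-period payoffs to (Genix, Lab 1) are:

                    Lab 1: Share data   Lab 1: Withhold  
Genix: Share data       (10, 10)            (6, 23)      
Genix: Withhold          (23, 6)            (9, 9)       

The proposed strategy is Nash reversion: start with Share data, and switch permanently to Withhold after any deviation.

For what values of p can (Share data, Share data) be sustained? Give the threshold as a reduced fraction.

With no time discounting, the continuation probability p plays the role of the discount factor.
Grim-trigger IC: 10/(1−p) ≥ 23 + 9p/(1−p) ⇒ p ≥ (23−10)/(23−9) = 13/14.

13/14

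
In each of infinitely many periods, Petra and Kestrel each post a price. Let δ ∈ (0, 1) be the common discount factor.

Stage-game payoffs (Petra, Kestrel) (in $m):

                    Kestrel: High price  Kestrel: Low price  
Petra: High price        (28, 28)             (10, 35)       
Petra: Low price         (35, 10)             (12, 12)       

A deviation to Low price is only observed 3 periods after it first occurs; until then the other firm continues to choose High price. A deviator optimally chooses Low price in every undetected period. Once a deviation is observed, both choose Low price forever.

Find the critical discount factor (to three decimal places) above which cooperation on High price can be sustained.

The best deviation is to choose Low price for all 3 undetected periods, earning 35 each, then 12 forever once detected.
Deviation value: 35(1−δ^3)/(1−δ) + 12δ^3/(1−δ); cooperation value: 28/(1−δ).
IC: 28 ≥ 35(1−δ^3) + 12δ^3 = 35 − 23δ^3.
So δ^3 ≥ 7/23, giving δ ≥ (7/23)^(1/3) ≈ 0.673.

0.673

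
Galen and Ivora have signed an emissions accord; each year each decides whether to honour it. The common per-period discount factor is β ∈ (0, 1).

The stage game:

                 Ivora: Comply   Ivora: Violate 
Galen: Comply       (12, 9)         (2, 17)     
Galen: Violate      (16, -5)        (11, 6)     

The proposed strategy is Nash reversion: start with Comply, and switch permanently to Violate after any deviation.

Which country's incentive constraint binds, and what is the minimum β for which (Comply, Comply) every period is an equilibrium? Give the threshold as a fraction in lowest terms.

Galen; β ≥ 4/5

Galen's threshold: (16−12)/(16−11) = 4/5.
Ivora's threshold: (17−9)/(17−6) = 8/11.
4/5 > 8/11, so Galen binds and β* = 4/5.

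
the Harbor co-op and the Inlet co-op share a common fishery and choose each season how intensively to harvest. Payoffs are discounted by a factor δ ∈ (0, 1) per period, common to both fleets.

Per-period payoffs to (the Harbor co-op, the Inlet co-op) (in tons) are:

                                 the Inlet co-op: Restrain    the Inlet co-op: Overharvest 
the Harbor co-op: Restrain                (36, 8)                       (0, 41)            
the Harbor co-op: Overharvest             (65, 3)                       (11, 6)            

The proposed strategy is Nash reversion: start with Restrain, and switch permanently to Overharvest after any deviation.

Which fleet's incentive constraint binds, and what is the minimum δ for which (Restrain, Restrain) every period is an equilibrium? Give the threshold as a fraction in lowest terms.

the Inlet co-op; δ ≥ 33/35

the Harbor co-op's threshold: (65−36)/(65−11) = 29/54.
the Inlet co-op's threshold: (41−8)/(41−6) = 33/35.
29/54 < 33/35, so the Inlet co-op binds and δ* = 33/35.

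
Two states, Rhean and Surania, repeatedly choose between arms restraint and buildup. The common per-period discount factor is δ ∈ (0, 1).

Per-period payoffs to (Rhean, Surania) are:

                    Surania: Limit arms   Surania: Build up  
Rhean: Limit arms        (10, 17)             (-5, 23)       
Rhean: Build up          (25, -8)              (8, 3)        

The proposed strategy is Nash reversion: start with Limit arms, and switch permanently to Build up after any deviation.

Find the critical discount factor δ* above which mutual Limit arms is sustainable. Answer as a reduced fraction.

15/17

For Rhean: deviation gain 25−10 = 15, per-period punishment loss 10−8 = 2. IC gives δ ≥ 15/17.
For Surania: gain 6, loss 14 per period, so δ ≥ 6/20 = 3/10.
The tighter constraint is Rhean's, so cooperation needs δ ≥ 15/17.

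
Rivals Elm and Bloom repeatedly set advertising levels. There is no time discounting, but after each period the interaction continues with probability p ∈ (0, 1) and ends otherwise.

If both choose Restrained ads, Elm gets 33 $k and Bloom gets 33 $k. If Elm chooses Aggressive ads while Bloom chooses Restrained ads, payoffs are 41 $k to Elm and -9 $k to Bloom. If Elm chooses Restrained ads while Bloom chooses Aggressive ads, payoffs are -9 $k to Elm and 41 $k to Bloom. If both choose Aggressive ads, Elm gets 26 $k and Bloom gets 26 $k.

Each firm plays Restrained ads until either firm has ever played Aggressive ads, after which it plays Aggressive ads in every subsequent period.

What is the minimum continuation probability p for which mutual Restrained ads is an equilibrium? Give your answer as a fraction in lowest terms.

8/15

With no time discounting, the continuation probability p plays the role of the discount factor.
Grim-trigger IC: 33/(1−p) ≥ 41 + 26p/(1−p) ⇒ p ≥ (41−33)/(41−26) = 8/15.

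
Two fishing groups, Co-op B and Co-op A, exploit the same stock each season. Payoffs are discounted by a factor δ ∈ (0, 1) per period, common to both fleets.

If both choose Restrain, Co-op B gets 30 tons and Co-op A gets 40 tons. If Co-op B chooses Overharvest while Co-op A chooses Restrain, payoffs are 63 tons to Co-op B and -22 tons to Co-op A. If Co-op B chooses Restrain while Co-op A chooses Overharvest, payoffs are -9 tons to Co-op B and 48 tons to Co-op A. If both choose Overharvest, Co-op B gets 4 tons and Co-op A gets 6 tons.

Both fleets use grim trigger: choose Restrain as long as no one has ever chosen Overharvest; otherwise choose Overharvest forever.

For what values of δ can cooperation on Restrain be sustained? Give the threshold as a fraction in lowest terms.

33/59

Co-op B: cooperation gives 30 each period; deviation gives 63 once then 4 forever.
  30/(1−δ) ≥ 63 + 4δ/(1−δ) ⇒ δ ≥ 33/59.
Co-op A: cooperation gives 40 each period; deviation gives 48 once then 6 forever.
  δ ≥ 8/42 = 4/21.
Both must hold, so the binding constraint is Co-op B's: δ ≥ 33/59.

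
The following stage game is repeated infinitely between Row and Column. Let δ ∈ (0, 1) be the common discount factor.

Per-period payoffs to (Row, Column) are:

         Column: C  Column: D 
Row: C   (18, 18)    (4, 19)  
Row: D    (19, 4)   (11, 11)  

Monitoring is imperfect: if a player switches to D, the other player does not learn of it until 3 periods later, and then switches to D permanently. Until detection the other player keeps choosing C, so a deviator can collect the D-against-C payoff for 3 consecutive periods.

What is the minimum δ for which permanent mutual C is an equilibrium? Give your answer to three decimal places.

A deviator earns 19 for 3 periods, then 11 forever; cooperating earns 18 forever. Multiplying the IC by (1−δ):
18 ≥ 19(1−δ^3) + 11δ^3, so 8·δ^3 ≥ 1 and δ^3 ≥ 1/8.
δ ≥ (1/8)^(1/3) ≈ 0.500.

0.500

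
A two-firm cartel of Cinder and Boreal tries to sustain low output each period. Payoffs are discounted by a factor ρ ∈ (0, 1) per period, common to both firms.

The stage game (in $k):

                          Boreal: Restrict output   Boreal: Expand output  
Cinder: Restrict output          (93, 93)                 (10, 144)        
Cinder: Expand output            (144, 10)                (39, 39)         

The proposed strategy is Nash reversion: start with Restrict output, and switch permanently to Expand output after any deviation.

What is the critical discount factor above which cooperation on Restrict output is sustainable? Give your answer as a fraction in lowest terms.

93/(1−ρ) ≥ 144 + 39ρ/(1−ρ)
93 ≥ 144 − 105ρ
ρ ≥ 51/105 = 17/35.

17/35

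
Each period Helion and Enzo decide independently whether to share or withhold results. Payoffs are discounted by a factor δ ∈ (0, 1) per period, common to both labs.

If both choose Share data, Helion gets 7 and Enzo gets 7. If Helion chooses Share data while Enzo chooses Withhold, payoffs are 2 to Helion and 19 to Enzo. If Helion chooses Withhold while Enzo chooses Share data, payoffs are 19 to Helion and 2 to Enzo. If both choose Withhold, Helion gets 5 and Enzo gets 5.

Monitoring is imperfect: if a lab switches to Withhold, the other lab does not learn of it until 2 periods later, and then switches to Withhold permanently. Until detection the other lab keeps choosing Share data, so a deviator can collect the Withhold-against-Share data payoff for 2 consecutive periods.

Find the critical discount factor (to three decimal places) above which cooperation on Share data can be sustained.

0.926

A deviator earns 19 for 2 periods, then 5 forever; cooperating earns 7 forever. Multiplying the IC by (1−δ):
7 ≥ 19(1−δ^2) + 5δ^2, so 14·δ^2 ≥ 12 and δ^2 ≥ 6/7.
δ ≥ (6/7)^(1/2) ≈ 0.926.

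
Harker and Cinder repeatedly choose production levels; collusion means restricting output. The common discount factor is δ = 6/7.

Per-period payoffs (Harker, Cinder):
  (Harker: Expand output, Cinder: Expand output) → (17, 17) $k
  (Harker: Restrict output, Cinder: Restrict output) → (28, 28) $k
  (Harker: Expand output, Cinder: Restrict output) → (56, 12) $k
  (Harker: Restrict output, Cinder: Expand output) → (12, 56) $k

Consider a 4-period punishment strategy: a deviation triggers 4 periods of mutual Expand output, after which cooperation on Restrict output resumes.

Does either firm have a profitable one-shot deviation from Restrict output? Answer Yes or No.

IC: δ+…+δ^4 ≥ (56−28)/(28−17) = 28/11.
At δ = 6/7: partial sum = 2.7613 ≥ 2.5455. Cooperation sustainable.

No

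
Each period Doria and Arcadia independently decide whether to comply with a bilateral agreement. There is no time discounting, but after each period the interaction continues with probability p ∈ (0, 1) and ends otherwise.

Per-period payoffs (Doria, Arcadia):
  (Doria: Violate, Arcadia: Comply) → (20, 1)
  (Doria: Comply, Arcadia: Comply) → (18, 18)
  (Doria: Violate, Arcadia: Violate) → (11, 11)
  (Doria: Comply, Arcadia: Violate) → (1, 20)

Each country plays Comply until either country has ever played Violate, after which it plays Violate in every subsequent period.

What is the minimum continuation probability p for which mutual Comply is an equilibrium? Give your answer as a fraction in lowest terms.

With no time discounting, the continuation probability p plays the role of the discount factor.
Grim-trigger IC: 18/(1−p) ≥ 20 + 11p/(1−p) ⇒ p ≥ (20−18)/(20−11) = 2/9.

2/9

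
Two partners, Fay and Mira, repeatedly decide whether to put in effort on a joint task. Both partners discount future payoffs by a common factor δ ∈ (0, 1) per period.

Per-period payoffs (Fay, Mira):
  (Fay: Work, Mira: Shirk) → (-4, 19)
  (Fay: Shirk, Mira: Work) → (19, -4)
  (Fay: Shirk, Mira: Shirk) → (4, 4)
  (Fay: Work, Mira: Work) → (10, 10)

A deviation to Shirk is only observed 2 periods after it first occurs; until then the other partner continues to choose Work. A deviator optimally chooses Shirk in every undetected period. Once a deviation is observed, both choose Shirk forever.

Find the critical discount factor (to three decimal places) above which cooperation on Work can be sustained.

Deviating for the 2 undetected periods gains 19−10 = 9 per period over cooperation, then loses 10−4 = 6 per period forever once punishment starts.
Gain: 9(1 + δ + … + δ^1); loss: 6·δ^2/(1−δ).
No profitable deviation ⇔ 9(1−δ^2) ≤ 6·δ^2, i.e. δ^2 ≥ 9/(9+6) = 3/5.
Hence δ ≥ (3/5)^(1/2) ≈ 0.775.

0.775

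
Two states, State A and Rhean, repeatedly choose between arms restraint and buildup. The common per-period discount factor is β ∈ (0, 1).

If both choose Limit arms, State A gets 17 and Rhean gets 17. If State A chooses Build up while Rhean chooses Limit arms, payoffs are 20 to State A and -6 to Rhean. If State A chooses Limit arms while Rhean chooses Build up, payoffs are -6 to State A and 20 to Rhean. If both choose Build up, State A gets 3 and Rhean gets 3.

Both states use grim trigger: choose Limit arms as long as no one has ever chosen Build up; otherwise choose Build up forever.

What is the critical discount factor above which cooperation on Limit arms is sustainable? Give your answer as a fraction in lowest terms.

17/(1−β) ≥ 20 + 3β/(1−β)
17 ≥ 20 − 17β
β ≥ 3/17.

3/17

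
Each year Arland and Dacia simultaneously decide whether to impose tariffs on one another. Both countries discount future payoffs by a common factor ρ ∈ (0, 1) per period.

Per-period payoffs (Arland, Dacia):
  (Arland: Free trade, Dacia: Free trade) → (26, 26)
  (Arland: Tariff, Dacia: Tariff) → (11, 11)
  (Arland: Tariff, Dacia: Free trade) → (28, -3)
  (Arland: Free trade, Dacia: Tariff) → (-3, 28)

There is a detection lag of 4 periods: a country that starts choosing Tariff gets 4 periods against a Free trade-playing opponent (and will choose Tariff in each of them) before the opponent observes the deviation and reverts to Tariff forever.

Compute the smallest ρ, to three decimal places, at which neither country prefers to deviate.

0.586

The best deviation is to choose Tariff for all 4 undetected periods, earning 28 each, then 11 forever once detected.
Deviation value: 28(1−ρ^4)/(1−ρ) + 11ρ^4/(1−ρ); cooperation value: 26/(1−ρ).
IC: 26 ≥ 28(1−ρ^4) + 11ρ^4 = 28 − 17ρ^4.
So ρ^4 ≥ 2/17, giving ρ ≥ (2/17)^(1/4) ≈ 0.586.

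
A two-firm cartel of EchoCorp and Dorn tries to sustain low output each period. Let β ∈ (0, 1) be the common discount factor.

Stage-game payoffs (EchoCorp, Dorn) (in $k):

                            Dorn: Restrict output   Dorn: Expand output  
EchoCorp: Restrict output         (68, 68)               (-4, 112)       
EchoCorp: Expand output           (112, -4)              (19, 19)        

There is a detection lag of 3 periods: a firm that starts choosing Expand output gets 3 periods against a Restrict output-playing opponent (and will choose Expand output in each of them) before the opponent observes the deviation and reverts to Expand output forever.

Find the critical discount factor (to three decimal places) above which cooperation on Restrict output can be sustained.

The best deviation is to choose Expand output for all 3 undetected periods, earning 112 each, then 19 forever once detected.
Deviation value: 112(1−β^3)/(1−β) + 19β^3/(1−β); cooperation value: 68/(1−β).
IC: 68 ≥ 112(1−β^3) + 19β^3 = 112 − 93β^3.
So β^3 ≥ 44/93, giving β ≥ (44/93)^(1/3) ≈ 0.779.

0.779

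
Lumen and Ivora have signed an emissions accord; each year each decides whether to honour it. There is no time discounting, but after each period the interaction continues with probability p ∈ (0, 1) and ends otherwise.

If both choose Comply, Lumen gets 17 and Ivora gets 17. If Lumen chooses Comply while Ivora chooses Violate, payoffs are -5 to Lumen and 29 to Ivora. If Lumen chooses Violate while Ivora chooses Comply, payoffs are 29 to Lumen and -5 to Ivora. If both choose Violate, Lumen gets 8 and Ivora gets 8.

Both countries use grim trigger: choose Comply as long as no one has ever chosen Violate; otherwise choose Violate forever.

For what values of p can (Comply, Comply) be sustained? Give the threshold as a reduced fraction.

4/7

With no time discounting, the continuation probability p plays the role of the discount factor.
Grim-trigger IC: 17/(1−p) ≥ 29 + 8p/(1−p) ⇒ p ≥ (29−17)/(29−8) = 4/7.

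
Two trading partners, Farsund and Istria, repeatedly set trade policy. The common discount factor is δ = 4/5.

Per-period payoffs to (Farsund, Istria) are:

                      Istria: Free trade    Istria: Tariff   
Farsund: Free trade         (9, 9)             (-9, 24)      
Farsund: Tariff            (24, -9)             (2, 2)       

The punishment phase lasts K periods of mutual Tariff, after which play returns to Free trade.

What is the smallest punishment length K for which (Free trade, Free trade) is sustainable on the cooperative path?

4

IC: δ(1−δ^K)/(1−δ) ≥ (24−9)/(9−2) = 15/7.
With δ = 4/5: need 1 − δ^K ≥ 15/7·(1−4/5)/(4/5), i.e. δ^K ≤ 0.4643.
Since (4/5)^3 = 0.5120 and (4/5)^4 = 0.4096, the smallest such K is 4.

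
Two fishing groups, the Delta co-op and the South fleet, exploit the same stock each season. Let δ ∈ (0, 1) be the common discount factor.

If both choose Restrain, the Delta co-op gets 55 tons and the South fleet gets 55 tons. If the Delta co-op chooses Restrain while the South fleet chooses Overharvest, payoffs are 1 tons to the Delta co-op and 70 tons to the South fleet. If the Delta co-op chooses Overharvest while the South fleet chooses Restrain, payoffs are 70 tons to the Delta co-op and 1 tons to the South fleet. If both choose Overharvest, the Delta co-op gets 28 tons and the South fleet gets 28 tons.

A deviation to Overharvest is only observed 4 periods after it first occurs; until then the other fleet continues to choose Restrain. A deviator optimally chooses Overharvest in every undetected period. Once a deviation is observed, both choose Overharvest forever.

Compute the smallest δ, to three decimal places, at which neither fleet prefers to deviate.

0.773

A deviator earns 70 for 4 periods, then 28 forever; cooperating earns 55 forever. Multiplying the IC by (1−δ):
55 ≥ 70(1−δ^4) + 28δ^4, so 42·δ^4 ≥ 15 and δ^4 ≥ 5/14.
δ ≥ (5/14)^(1/4) ≈ 0.773.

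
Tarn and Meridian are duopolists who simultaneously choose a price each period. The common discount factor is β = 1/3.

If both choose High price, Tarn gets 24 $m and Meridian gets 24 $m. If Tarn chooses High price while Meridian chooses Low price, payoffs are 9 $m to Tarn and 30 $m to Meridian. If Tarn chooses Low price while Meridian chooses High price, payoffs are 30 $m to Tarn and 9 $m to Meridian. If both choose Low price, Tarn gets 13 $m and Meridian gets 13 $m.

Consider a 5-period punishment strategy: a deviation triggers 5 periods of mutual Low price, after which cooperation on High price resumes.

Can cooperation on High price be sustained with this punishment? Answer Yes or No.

No

A one-shot deviation gives 30 now, then 13 for 5 periods, then back to 24.
Gain from deviating: (30−24) today; loss: (24−13) in each of the next 5 periods.
No-deviation condition: (24−13)(β+…+β^5) ≥ 30−24, i.e. β+…+β^5 ≥ 6/11.
At β = 1/3: β+…+β^5 = 0.4979 < 0.5455.
So cooperation is not sustainable.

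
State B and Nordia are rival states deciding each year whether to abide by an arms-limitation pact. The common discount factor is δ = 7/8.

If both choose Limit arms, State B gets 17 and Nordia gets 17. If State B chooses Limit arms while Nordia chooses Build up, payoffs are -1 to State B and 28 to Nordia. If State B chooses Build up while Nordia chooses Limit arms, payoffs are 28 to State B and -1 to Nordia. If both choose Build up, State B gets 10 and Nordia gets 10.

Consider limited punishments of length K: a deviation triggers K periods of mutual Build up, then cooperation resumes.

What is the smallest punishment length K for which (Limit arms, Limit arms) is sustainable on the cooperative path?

2

IC: δ(1−δ^K)/(1−δ) ≥ (28−17)/(17−10) = 11/7.
With δ = 7/8: need 1 − δ^K ≥ 11/7·(1−7/8)/(7/8), i.e. δ^K ≤ 0.7755.
Since (7/8)^1 = 0.8750 and (7/8)^2 = 0.7656, the smallest such K is 2.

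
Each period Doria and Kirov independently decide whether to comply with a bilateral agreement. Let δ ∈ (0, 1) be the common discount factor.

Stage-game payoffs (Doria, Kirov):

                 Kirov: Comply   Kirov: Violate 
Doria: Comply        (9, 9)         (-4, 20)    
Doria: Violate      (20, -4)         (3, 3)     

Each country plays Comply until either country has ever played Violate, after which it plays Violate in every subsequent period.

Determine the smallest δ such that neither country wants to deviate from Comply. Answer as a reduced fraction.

11/17

9/(1−δ) ≥ 20 + 3δ/(1−δ)
9 ≥ 20 − 17δ
δ ≥ 11/17.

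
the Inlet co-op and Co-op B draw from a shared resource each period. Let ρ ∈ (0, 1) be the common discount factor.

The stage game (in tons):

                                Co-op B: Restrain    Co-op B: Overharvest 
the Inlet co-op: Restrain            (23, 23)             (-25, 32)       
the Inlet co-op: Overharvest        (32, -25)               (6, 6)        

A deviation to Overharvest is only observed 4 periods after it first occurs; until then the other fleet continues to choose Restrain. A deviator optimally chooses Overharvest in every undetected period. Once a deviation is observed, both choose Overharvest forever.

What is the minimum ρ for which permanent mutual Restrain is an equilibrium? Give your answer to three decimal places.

0.767

The best deviation is to choose Overharvest for all 4 undetected periods, earning 32 each, then 6 forever once detected.
Deviation value: 32(1−ρ^4)/(1−ρ) + 6ρ^4/(1−ρ); cooperation value: 23/(1−ρ).
IC: 23 ≥ 32(1−ρ^4) + 6ρ^4 = 32 − 26ρ^4.
So ρ^4 ≥ 9/26, giving ρ ≥ (9/26)^(1/4) ≈ 0.767.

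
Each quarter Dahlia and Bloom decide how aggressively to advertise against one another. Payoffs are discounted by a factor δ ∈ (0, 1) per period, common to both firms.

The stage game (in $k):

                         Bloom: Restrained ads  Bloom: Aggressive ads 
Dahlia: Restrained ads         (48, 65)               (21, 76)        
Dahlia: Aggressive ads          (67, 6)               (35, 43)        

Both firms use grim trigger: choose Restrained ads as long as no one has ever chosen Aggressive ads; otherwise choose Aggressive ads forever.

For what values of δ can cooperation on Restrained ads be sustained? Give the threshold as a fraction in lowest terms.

For Dahlia: deviation gain 67−48 = 19, per-period punishment loss 48−35 = 13. IC gives δ ≥ 19/32.
For Bloom: gain 11, loss 22 per period, so δ ≥ 11/33 = 1/3.
The tighter constraint is Dahlia's, so cooperation needs δ ≥ 19/32.

19/32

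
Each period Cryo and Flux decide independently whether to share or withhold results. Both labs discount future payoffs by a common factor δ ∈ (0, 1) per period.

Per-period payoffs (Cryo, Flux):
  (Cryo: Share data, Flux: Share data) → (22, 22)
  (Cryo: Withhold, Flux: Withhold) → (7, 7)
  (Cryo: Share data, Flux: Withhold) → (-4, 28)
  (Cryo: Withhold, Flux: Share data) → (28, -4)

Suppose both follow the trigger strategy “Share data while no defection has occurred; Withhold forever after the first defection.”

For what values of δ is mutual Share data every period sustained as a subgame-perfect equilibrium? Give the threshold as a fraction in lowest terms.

Cooperation forever yields 22 each period: 22/(1−δ).
Deviating yields 28 once, then 7 forever: 28 + 7δ/(1−δ).
No profitable deviation requires 22/(1−δ) ≥ 28 + 7δ/(1−δ).
Multiplying by (1−δ): 22 ≥ 28(1−δ) + 7δ = 28 − 21δ.
So 21δ ≥ 6, i.e. δ ≥ 6/21 = 2/7.

2/7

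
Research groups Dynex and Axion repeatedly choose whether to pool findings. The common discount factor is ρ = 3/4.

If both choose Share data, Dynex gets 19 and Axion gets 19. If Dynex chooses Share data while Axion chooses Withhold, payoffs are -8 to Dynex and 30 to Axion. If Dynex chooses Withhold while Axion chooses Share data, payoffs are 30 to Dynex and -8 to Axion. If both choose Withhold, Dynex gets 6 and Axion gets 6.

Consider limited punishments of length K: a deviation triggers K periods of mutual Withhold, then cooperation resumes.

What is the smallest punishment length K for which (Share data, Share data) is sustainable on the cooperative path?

2

No profitable deviation requires (19−6)(ρ+…+ρ^K) ≥ 30−19, i.e. ρ+…+ρ^K ≥ 11/13 ≈ 0.8462.
With ρ = 3/4, the partial sums are K=1: 0.7500, K=2: 1.3125.
K = 2 is the first length at which the sum reaches 0.8462.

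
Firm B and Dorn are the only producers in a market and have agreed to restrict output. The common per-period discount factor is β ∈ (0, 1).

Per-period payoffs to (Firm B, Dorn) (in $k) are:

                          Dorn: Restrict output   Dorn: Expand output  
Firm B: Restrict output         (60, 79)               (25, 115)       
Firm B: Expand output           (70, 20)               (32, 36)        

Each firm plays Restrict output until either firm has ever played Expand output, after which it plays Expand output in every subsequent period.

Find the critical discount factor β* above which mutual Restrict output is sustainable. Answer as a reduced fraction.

36/79

Firm B: cooperation gives 60 each period; deviation gives 70 once then 32 forever.
  60/(1−β) ≥ 70 + 32β/(1−β) ⇒ β ≥ 10/38 = 5/19.
Dorn: cooperation gives 79 each period; deviation gives 115 once then 36 forever.
  β ≥ 36/79.
Both must hold, so the binding constraint is Dorn's: β ≥ 36/79.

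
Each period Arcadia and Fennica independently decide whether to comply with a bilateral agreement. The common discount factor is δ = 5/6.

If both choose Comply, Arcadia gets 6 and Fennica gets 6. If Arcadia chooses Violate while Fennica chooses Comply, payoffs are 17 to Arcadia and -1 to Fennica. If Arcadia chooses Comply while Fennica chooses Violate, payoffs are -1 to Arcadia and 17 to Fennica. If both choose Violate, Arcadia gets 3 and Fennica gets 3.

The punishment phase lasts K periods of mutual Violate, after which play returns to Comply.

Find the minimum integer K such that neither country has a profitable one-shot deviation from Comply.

8

No profitable deviation requires (6−3)(δ+…+δ^K) ≥ 17−6, i.e. δ+…+δ^K ≥ 11/3 ≈ 3.6667.
With δ = 5/6, the partial sums are K=1: 0.8333, K=2: 1.5278, …, K=6: 3.3255, K=7: 3.6046, K=8: 3.8372.
K = 8 is the first length at which the sum reaches 3.6667.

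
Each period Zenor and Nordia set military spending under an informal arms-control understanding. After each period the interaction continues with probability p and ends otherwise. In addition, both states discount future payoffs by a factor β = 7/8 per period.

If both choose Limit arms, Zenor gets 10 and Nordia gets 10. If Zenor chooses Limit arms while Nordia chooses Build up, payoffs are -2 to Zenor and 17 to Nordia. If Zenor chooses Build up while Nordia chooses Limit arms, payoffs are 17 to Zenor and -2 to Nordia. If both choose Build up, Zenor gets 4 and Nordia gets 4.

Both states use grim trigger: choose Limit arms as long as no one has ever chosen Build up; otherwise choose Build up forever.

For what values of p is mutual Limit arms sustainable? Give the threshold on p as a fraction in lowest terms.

8/13

With continuation probability p and discount β, the effective per-period discount factor is βp.
Grim-trigger IC: βp ≥ (17−10)/(17−4) = 7/13.
So p ≥ (7/13)/(7/8) = 8/13.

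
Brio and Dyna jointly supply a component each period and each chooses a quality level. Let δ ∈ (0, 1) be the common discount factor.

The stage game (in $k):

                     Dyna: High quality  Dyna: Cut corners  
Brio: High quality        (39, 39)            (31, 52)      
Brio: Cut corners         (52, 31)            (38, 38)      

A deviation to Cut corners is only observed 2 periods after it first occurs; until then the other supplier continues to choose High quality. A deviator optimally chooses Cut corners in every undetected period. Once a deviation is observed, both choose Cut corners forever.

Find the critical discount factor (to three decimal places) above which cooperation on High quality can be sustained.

A deviator earns 52 for 2 periods, then 38 forever; cooperating earns 39 forever. Multiplying the IC by (1−δ):
39 ≥ 52(1−δ^2) + 38δ^2, so 14·δ^2 ≥ 13 and δ^2 ≥ 13/14.
δ ≥ (13/14)^(1/2) ≈ 0.964.

0.964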